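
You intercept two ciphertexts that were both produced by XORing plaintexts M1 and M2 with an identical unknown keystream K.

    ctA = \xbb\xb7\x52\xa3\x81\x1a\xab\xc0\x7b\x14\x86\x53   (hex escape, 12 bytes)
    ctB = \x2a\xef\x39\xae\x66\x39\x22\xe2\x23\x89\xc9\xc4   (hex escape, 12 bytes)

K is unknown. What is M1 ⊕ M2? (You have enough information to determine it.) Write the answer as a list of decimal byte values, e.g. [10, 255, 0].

ctA ⊕ ctB = (M1 ⊕ K) ⊕ (M2 ⊕ K) = M1 ⊕ M2 — the shared key cancels under XOR.
byte 0: bb XOR 2a = 91
byte 1: b7 XOR ef = 58
byte 2: 52 XOR 39 = 6b
byte 3: a3 XOR ae = 0d
byte 4: 81 XOR 66 = e7
byte 5: 1a XOR 39 = 23
byte 6: ab XOR 22 = 89
byte 7: c0 XOR e2 = 22
byte 8: 7b XOR 23 = 58
byte 9: 14 XOR 89 = 9d
byte 10: 86 XOR c9 = 4f
byte 11: 53 XOR c4 = 97

[145, 88, 107, 13, 231, 35, 137, 34, 88, 157, 79, 151]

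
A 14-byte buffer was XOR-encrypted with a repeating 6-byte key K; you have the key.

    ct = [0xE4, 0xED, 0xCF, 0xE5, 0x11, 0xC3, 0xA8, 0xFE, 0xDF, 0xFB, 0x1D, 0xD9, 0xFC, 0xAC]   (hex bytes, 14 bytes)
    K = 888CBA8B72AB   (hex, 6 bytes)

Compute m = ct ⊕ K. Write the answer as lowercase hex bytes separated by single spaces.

The 6-byte key repeats, so the effective keystream is 88 8c ba 8b 72 ab 88 8c ba 8b 72 ab 88 8c.
byte 0: e4 xor 88 = 6c
byte 1: ed xor 8c = 61
byte 2: cf xor ba = 75
byte 3: e5 xor 8b = 6e
byte 4: 11 xor 72 = 63
byte 5: c3 xor ab = 68
byte 6: a8 xor 88 = 20
byte 7: fe xor 8c = 72
byte 8: df xor ba = 65
byte 9: fb xor 8b = 70
byte 10: 1d xor 72 = 6f
byte 11: d9 xor ab = 72
byte 12: fc xor 88 = 74
byte 13: ac xor 8c = 20

6c 61 75 6e 63 68 20 72 65 70 6f 72 74 20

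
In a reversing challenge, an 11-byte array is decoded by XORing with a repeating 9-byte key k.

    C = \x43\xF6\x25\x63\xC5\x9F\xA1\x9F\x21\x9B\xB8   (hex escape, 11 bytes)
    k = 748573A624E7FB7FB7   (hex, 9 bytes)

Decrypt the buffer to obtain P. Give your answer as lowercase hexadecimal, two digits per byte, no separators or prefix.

The 9-byte key repeats, so the effective keystream is 74 85 73 a6 24 e7 fb 7f b7 74 85.
byte 0: 43 XOR 74 = 37
byte 1: f6 XOR 85 = 73
byte 2: 25 XOR 73 = 56
byte 3: 63 XOR a6 = c5
byte 4: c5 XOR 24 = e1
byte 5: 9f XOR e7 = 78
byte 6: a1 XOR fb = 5a
byte 7: 9f XOR 7f = e0
byte 8: 21 XOR b7 = 96
byte 9: 9b XOR 74 = ef
byte 10: b8 XOR 85 = 3d

377356c5e1785ae096ef3d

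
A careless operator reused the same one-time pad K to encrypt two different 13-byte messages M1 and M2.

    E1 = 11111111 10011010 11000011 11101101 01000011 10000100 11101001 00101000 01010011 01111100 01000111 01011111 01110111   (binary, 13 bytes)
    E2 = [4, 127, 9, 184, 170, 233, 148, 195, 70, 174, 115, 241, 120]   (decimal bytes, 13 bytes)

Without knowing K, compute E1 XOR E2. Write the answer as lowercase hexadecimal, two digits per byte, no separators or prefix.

fbe5ca55e96d7deb15d234ae0f

E1 ⊕ E2 = (M1 ⊕ K) ⊕ (M2 ⊕ K) = M1 ⊕ M2 — the shared key cancels under XOR.
255 xor   4 = 251
154 xor 127 = 229
195 xor   9 = 202
237 xor 184 =  85
 67 xor 170 = 233
132 xor 233 = 109
233 xor 148 = 125
 40 xor 195 = 235
 83 xor  70 =  21
124 xor 174 = 210
 71 xor 115 =  52
 95 xor 241 = 174
119 xor 120 =  15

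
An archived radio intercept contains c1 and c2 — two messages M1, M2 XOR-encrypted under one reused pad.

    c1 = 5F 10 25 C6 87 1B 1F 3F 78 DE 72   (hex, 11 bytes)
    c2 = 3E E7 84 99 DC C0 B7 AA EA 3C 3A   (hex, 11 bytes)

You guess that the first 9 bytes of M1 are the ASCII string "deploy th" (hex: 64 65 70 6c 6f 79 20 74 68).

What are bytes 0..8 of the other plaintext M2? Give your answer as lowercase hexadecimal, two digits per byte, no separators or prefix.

0592d13334a288e1fa

First, c1 ⊕ c2 = (M1 ⊕ K) ⊕ (M2 ⊕ K) = M1 ⊕ M2, so the key drops out. Then M2 = (M1 ⊕ M2) ⊕ M1 over the first 9 bytes.
byte 0: (5f ^ 3e) ^ 64 = 61 ^ 64 = 05
byte 1: (10 ^ e7) ^ 65 = f7 ^ 65 = 92
byte 2: (25 ^ 84) ^ 70 = a1 ^ 70 = d1
byte 3: (c6 ^ 99) ^ 6c = 5f ^ 6c = 33
byte 4: (87 ^ dc) ^ 6f = 5b ^ 6f = 34
byte 5: (1b ^ c0) ^ 79 = db ^ 79 = a2
byte 6: (1f ^ b7) ^ 20 = a8 ^ 20 = 88
byte 7: (3f ^ aa) ^ 74 = 95 ^ 74 = e1
byte 8: (78 ^ ea) ^ 68 = 92 ^ 68 = fa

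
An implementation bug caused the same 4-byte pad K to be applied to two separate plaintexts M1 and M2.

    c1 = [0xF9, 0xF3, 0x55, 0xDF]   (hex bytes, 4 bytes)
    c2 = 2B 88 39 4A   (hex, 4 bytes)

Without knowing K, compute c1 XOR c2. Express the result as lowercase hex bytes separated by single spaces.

d2 7b 6c 95

c1 ⊕ c2 = (M1 ⊕ K) ⊕ (M2 ⊕ K) = M1 ⊕ M2 — the shared key cancels under XOR.
11111001 xor 00101011 = 11010010
11110011 xor 10001000 = 01111011
01010101 xor 00111001 = 01101100
11011111 xor 01001010 = 10010101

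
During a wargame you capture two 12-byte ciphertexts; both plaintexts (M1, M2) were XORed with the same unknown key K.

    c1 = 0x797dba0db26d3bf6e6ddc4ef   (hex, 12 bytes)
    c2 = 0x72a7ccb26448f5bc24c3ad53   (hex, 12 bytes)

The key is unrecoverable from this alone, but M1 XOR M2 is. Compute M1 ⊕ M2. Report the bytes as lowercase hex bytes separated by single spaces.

0b da 76 bf d6 25 ce 4a c2 1e 69 bc

c1 ⊕ c2 = (M1 ⊕ K) ⊕ (M2 ⊕ K) = M1 ⊕ M2 — the shared key cancels under XOR.
byte 0: 79 XOR 72 = 0b
byte 1: 7d XOR a7 = da
byte 2: ba XOR cc = 76
byte 3: 0d XOR b2 = bf
byte 4: b2 XOR 64 = d6
byte 5: 6d XOR 48 = 25
byte 6: 3b XOR f5 = ce
byte 7: f6 XOR bc = 4a
byte 8: e6 XOR 24 = c2
byte 9: dd XOR c3 = 1e
byte 10: c4 XOR ad = 69
byte 11: ef XOR 53 = bc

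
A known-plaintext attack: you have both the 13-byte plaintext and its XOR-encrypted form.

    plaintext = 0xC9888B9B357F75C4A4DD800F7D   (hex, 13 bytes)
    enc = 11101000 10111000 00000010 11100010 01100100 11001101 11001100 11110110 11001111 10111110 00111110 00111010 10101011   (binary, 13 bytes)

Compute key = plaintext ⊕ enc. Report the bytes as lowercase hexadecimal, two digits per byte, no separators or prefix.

Since enc = plaintext ⊕ key, XORing both sides with plaintext gives key = plaintext ⊕ enc.
byte 0: 201 ⊕ 232 =  33
byte 1: 136 ⊕ 184 =  48
byte 2: 139 ⊕   2 = 137
byte 3: 155 ⊕ 226 = 121
byte 4:  53 ⊕ 100 =  81
byte 5: 127 ⊕ 205 = 178
byte 6: 117 ⊕ 204 = 185
byte 7: 196 ⊕ 246 =  50
byte 8: 164 ⊕ 207 = 107
byte 9: 221 ⊕ 190 =  99
byte 10: 128 ⊕  62 = 190
byte 11:  15 ⊕  58 =  53
byte 12: 125 ⊕ 171 = 214

2130897951b2b9326b63be35d6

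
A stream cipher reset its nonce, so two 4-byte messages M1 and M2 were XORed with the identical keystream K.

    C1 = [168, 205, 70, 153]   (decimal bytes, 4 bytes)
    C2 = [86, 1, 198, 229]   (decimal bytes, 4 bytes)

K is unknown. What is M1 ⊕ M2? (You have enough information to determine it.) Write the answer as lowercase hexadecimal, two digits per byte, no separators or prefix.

C1 ⊕ C2 = (M1 ⊕ K) ⊕ (M2 ⊕ K) = M1 ⊕ M2 — the shared key cancels under XOR.
168 ⊕  86 = 254
205 ⊕   1 = 204
 70 ⊕ 198 = 128
153 ⊕ 229 = 124

fecc807c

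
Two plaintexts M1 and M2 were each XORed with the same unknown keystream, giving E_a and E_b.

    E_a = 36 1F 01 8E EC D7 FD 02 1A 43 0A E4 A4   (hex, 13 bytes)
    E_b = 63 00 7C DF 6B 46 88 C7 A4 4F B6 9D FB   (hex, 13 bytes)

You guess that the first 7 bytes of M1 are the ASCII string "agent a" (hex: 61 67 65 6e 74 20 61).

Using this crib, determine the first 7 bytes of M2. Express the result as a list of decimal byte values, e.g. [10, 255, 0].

First, E_a ⊕ E_b = (M1 ⊕ K) ⊕ (M2 ⊕ K) = M1 ⊕ M2, so the key drops out. Then M2 = (M1 ⊕ M2) ⊕ M1 over the first 7 bytes.
byte 0: (36 ⊕ 63) ⊕ 61 = 55 ⊕ 61 = 34
byte 1: (1f ⊕ 00) ⊕ 67 = 1f ⊕ 67 = 78
byte 2: (01 ⊕ 7c) ⊕ 65 = 7d ⊕ 65 = 18
byte 3: (8e ⊕ df) ⊕ 6e = 51 ⊕ 6e = 3f
byte 4: (ec ⊕ 6b) ⊕ 74 = 87 ⊕ 74 = f3
byte 5: (d7 ⊕ 46) ⊕ 20 = 91 ⊕ 20 = b1
byte 6: (fd ⊕ 88) ⊕ 61 = 75 ⊕ 61 = 14

[52, 120, 24, 63, 243, 177, 20]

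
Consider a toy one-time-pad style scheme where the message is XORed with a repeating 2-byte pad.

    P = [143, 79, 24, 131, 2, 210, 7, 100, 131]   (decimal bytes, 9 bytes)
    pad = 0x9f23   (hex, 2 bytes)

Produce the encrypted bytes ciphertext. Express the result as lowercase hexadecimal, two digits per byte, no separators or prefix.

The 2-byte key repeats, so the effective keystream is 9f 23 9f 23 9f 23 9f 23 9f.
byte 0: 8f ^ 9f = 10
byte 1: 4f ^ 23 = 6c
byte 2: 18 ^ 9f = 87
byte 3: 83 ^ 23 = a0
byte 4: 02 ^ 9f = 9d
byte 5: d2 ^ 23 = f1
byte 6: 07 ^ 9f = 98
byte 7: 64 ^ 23 = 47
byte 8: 83 ^ 9f = 1c

106c87a09df198471c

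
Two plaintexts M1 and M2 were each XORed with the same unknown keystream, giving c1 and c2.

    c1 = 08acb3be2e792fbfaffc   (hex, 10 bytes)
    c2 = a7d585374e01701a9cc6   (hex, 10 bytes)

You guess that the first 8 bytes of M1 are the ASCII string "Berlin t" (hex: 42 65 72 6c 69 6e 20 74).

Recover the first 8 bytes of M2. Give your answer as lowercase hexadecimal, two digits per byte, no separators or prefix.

ed1c44e509167fd1

First, c1 ⊕ c2 = (M1 ⊕ K) ⊕ (M2 ⊕ K) = M1 ⊕ M2, so the key drops out. Then M2 = (M1 ⊕ M2) ⊕ M1 over the first 8 bytes.
byte 0: (08 ^ a7) ^ 42 = af ^ 42 = ed
byte 1: (ac ^ d5) ^ 65 = 79 ^ 65 = 1c
byte 2: (b3 ^ 85) ^ 72 = 36 ^ 72 = 44
byte 3: (be ^ 37) ^ 6c = 89 ^ 6c = e5
byte 4: (2e ^ 4e) ^ 69 = 60 ^ 69 = 09
byte 5: (79 ^ 01) ^ 6e = 78 ^ 6e = 16
byte 6: (2f ^ 70) ^ 20 = 5f ^ 20 = 7f
byte 7: (bf ^ 1a) ^ 74 = a5 ^ 74 = d1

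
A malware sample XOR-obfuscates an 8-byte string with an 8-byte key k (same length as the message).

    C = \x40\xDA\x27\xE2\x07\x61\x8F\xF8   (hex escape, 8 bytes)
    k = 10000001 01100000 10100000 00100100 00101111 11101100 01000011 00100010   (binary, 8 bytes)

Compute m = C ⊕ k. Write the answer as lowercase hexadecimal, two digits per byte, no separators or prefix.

c1ba87c6288dccda

XOR is its own inverse, so applying the key byte-wise gives the result directly.
40 ^ 81 = c1
da ^ 60 = ba
27 ^ a0 = 87
e2 ^ 24 = c6
07 ^ 2f = 28
61 ^ ec = 8d
8f ^ 43 = cc
f8 ^ 22 = da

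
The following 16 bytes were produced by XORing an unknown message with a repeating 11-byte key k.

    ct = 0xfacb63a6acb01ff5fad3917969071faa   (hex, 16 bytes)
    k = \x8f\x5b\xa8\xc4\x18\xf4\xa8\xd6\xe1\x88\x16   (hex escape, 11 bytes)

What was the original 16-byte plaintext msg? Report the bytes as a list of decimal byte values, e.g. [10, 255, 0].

The 11-byte key repeats, so the effective keystream is 8f 5b a8 c4 18 f4 a8 d6 e1 88 16 8f 5b a8 c4 18.
byte 0: fa XOR 8f = 75
byte 1: cb XOR 5b = 90
byte 2: 63 XOR a8 = cb
byte 3: a6 XOR c4 = 62
byte 4: ac XOR 18 = b4
byte 5: b0 XOR f4 = 44
byte 6: 1f XOR a8 = b7
byte 7: f5 XOR d6 = 23
byte 8: fa XOR e1 = 1b
byte 9: d3 XOR 88 = 5b
byte 10: 91 XOR 16 = 87
byte 11: 79 XOR 8f = f6
byte 12: 69 XOR 5b = 32
byte 13: 07 XOR a8 = af
byte 14: 1f XOR c4 = db
byte 15: aa XOR 18 = b2

[117, 144, 203, 98, 180, 68, 183, 35, 27, 91, 135, 246, 50, 175, 219, 178]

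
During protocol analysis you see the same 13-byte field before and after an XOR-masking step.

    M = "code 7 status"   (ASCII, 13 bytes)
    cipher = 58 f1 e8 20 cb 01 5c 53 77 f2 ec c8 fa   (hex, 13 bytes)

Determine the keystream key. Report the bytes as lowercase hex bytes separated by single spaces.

3b 9e 8c 45 eb 36 7c 20 03 93 98 bd 89

Since cipher = M ⊕ key, XORing both sides with M gives key = M ⊕ cipher.
63 ⊕ 58 = 3b
6f ⊕ f1 = 9e
64 ⊕ e8 = 8c
65 ⊕ 20 = 45
20 ⊕ cb = eb
37 ⊕ 01 = 36
20 ⊕ 5c = 7c
73 ⊕ 53 = 20
74 ⊕ 77 = 03
61 ⊕ f2 = 93
74 ⊕ ec = 98
75 ⊕ c8 = bd
73 ⊕ fa = 89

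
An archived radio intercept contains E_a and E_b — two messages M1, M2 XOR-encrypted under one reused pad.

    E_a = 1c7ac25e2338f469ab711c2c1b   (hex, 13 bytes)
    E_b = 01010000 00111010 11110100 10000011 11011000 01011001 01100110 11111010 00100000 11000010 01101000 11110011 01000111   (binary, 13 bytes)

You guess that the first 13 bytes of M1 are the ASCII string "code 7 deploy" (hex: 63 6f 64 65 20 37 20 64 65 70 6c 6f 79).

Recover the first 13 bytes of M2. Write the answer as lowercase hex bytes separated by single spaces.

2f 2f 52 b8 db 56 b2 f7 ee c3 18 b0 25

First, E_a ⊕ E_b = (M1 ⊕ K) ⊕ (M2 ⊕ K) = M1 ⊕ M2, so the key drops out. Then M2 = (M1 ⊕ M2) ⊕ M1 over the first 13 bytes.
byte 0: (1c ^ 50) ^ 63 = 4c ^ 63 = 2f
byte 1: (7a ^ 3a) ^ 6f = 40 ^ 6f = 2f
byte 2: (c2 ^ f4) ^ 64 = 36 ^ 64 = 52
byte 3: (5e ^ 83) ^ 65 = dd ^ 65 = b8
byte 4: (23 ^ d8) ^ 20 = fb ^ 20 = db
byte 5: (38 ^ 59) ^ 37 = 61 ^ 37 = 56
byte 6: (f4 ^ 66) ^ 20 = 92 ^ 20 = b2
byte 7: (69 ^ fa) ^ 64 = 93 ^ 64 = f7
byte 8: (ab ^ 20) ^ 65 = 8b ^ 65 = ee
byte 9: (71 ^ c2) ^ 70 = b3 ^ 70 = c3
byte 10: (1c ^ 68) ^ 6c = 74 ^ 6c = 18
byte 11: (2c ^ f3) ^ 6f = df ^ 6f = b0
byte 12: (1b ^ 47) ^ 79 = 5c ^ 79 = 25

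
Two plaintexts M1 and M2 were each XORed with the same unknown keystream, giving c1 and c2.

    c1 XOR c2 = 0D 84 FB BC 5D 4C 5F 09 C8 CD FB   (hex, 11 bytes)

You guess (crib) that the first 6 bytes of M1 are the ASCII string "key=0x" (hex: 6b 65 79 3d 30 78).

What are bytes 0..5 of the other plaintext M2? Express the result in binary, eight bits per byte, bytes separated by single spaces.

01100110 11100001 10000010 10000001 01101101 00110100

Since c1 ⊕ c2 = M1 ⊕ M2, XORing with the guessed M1 bytes yields the corresponding M2 bytes: M2 = (c1 ⊕ c2) ⊕ M1.
 13 XOR 107 = 102
132 XOR 101 = 225
251 XOR 121 = 130
188 XOR  61 = 129
 93 XOR  48 = 109
 76 XOR 120 =  52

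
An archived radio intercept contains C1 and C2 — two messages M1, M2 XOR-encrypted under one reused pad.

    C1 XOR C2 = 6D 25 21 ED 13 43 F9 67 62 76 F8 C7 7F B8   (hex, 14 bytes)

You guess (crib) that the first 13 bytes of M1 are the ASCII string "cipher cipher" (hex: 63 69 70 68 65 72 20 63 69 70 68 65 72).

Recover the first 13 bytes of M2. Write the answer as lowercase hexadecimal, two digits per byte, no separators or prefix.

0e4c51857631d9040b0690a20d

Since C1 ⊕ C2 = M1 ⊕ M2, XORing with the guessed M1 bytes yields the corresponding M2 bytes: M2 = (C1 ⊕ C2) ⊕ M1.
byte 0: 109 ⊕  99 =  14
byte 1:  37 ⊕ 105 =  76
byte 2:  33 ⊕ 112 =  81
byte 3: 237 ⊕ 104 = 133
byte 4:  19 ⊕ 101 = 118
byte 5:  67 ⊕ 114 =  49
byte 6: 249 ⊕  32 = 217
byte 7: 103 ⊕  99 =   4
byte 8:  98 ⊕ 105 =  11
byte 9: 118 ⊕ 112 =   6
byte 10: 248 ⊕ 104 = 144
byte 11: 199 ⊕ 101 = 162
byte 12: 127 ⊕ 114 =  13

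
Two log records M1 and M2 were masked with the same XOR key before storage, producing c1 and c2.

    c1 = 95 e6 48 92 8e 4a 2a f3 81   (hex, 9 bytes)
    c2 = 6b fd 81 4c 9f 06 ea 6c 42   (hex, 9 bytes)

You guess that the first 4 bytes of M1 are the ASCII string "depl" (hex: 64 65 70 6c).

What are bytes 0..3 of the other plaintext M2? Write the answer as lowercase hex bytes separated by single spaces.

First, c1 ⊕ c2 = (M1 ⊕ K) ⊕ (M2 ⊕ K) = M1 ⊕ M2, so the key drops out. Then M2 = (M1 ⊕ M2) ⊕ M1 over the first 4 bytes.
byte 0: (95 ^ 6b) ^ 64 = fe ^ 64 = 9a
byte 1: (e6 ^ fd) ^ 65 = 1b ^ 65 = 7e
byte 2: (48 ^ 81) ^ 70 = c9 ^ 70 = b9
byte 3: (92 ^ 4c) ^ 6c = de ^ 6c = b2

9a 7e b9 b2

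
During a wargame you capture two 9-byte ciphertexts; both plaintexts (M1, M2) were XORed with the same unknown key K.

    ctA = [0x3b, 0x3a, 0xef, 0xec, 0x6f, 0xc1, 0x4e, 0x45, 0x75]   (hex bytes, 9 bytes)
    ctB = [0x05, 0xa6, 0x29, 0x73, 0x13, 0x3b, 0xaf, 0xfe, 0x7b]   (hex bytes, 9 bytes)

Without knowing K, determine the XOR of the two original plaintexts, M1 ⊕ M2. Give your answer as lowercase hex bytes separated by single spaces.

3e 9c c6 9f 7c fa e1 bb 0e

ctA ⊕ ctB = (M1 ⊕ K) ⊕ (M2 ⊕ K) = M1 ⊕ M2 — the shared key cancels under XOR.
byte 0: 3b xor 05 = 3e
byte 1: 3a xor a6 = 9c
byte 2: ef xor 29 = c6
byte 3: ec xor 73 = 9f
byte 4: 6f xor 13 = 7c
byte 5: c1 xor 3b = fa
byte 6: 4e xor af = e1
byte 7: 45 xor fe = bb
byte 8: 75 xor 7b = 0e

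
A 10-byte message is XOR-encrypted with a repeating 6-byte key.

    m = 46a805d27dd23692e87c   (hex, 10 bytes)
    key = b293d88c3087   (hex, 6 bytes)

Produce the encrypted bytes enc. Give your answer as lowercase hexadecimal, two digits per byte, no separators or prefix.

f43bdd5e4d55840130f0

The 6-byte key repeats, so the effective keystream is b2 93 d8 8c 30 87 b2 93 d8 8c.
byte 0:  70 xor 178 = 244
byte 1: 168 xor 147 =  59
byte 2:   5 xor 216 = 221
byte 3: 210 xor 140 =  94
byte 4: 125 xor  48 =  77
byte 5: 210 xor 135 =  85
byte 6:  54 xor 178 = 132
byte 7: 146 xor 147 =   1
byte 8: 232 xor 216 =  48
byte 9: 124 xor 140 = 240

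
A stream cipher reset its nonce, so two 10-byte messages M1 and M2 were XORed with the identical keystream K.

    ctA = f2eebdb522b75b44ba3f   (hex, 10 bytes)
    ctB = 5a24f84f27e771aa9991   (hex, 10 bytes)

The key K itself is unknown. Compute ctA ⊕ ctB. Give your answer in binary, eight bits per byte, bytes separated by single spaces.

10101000 11001010 01000101 11111010 00000101 01010000 00101010 11101110 00100011 10101110

ctA ⊕ ctB = (M1 ⊕ K) ⊕ (M2 ⊕ K) = M1 ⊕ M2 — the shared key cancels under XOR.
11110010 XOR 01011010 = 10101000
11101110 XOR 00100100 = 11001010
10111101 XOR 11111000 = 01000101
10110101 XOR 01001111 = 11111010
00100010 XOR 00100111 = 00000101
10110111 XOR 11100111 = 01010000
01011011 XOR 01110001 = 00101010
01000100 XOR 10101010 = 11101110
10111010 XOR 10011001 = 00100011
00111111 XOR 10010001 = 10101110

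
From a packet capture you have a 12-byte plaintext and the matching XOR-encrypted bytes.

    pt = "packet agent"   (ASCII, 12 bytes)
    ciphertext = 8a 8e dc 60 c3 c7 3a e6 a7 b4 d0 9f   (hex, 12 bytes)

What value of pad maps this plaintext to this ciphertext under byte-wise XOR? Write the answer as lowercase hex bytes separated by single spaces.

fa ef bf 0b a6 b3 1a 87 c0 d1 be eb

Since ciphertext = pt ⊕ pad, XORing both sides with pt gives pad = pt ⊕ ciphertext.
01110000 ⊕ 10001010 = 11111010
01100001 ⊕ 10001110 = 11101111
01100011 ⊕ 11011100 = 10111111
01101011 ⊕ 01100000 = 00001011
01100101 ⊕ 11000011 = 10100110
01110100 ⊕ 11000111 = 10110011
00100000 ⊕ 00111010 = 00011010
01100001 ⊕ 11100110 = 10000111
01100111 ⊕ 10100111 = 11000000
01100101 ⊕ 10110100 = 11010001
01101110 ⊕ 11010000 = 10111110
01110100 ⊕ 10011111 = 11101011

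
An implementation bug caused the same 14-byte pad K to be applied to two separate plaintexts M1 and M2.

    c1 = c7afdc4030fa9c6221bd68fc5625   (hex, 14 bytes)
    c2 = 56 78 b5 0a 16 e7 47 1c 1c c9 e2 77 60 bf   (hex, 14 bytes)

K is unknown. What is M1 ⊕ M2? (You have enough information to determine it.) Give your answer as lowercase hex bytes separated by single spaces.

c1 ⊕ c2 = (M1 ⊕ K) ⊕ (M2 ⊕ K) = M1 ⊕ M2 — the shared key cancels under XOR.
c7 ^ 56 = 91
af ^ 78 = d7
dc ^ b5 = 69
40 ^ 0a = 4a
30 ^ 16 = 26
fa ^ e7 = 1d
9c ^ 47 = db
62 ^ 1c = 7e
21 ^ 1c = 3d
bd ^ c9 = 74
68 ^ e2 = 8a
fc ^ 77 = 8b
56 ^ 60 = 36
25 ^ bf = 9a

91 d7 69 4a 26 1d db 7e 3d 74 8a 8b 36 9a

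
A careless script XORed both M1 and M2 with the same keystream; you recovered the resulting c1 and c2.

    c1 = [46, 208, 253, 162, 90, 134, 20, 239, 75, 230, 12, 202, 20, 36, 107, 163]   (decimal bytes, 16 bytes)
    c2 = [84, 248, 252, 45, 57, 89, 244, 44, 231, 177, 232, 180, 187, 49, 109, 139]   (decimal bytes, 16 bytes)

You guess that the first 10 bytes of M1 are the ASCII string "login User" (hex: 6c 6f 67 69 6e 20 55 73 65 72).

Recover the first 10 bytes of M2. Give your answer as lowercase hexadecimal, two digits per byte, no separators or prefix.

164766e60dffb5b0c925

First, c1 ⊕ c2 = (M1 ⊕ K) ⊕ (M2 ⊕ K) = M1 ⊕ M2, so the key drops out. Then M2 = (M1 ⊕ M2) ⊕ M1 over the first 10 bytes.
byte 0: (2e xor 54) xor 6c = 7a xor 6c = 16
byte 1: (d0 xor f8) xor 6f = 28 xor 6f = 47
byte 2: (fd xor fc) xor 67 = 01 xor 67 = 66
byte 3: (a2 xor 2d) xor 69 = 8f xor 69 = e6
byte 4: (5a xor 39) xor 6e = 63 xor 6e = 0d
byte 5: (86 xor 59) xor 20 = df xor 20 = ff
byte 6: (14 xor f4) xor 55 = e0 xor 55 = b5
byte 7: (ef xor 2c) xor 73 = c3 xor 73 = b0
byte 8: (4b xor e7) xor 65 = ac xor 65 = c9
byte 9: (e6 xor b1) xor 72 = 57 xor 72 = 25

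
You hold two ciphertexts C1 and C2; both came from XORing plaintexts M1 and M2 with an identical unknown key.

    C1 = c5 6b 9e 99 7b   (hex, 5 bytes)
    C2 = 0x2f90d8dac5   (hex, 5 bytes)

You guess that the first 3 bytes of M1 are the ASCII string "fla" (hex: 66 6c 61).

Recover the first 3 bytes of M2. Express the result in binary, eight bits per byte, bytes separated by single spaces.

10001100 10010111 00100111

First, C1 ⊕ C2 = (M1 ⊕ K) ⊕ (M2 ⊕ K) = M1 ⊕ M2, so the key drops out. Then M2 = (M1 ⊕ M2) ⊕ M1 over the first 3 bytes.
byte 0: (c5 ^ 2f) ^ 66 = ea ^ 66 = 8c
byte 1: (6b ^ 90) ^ 6c = fb ^ 6c = 97
byte 2: (9e ^ d8) ^ 61 = 46 ^ 61 = 27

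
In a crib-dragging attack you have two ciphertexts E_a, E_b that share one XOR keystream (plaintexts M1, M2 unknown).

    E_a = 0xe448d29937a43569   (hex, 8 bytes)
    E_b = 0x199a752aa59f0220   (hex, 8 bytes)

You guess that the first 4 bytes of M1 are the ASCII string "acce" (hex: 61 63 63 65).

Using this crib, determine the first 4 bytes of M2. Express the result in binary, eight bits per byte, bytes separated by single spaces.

First, E_a ⊕ E_b = (M1 ⊕ K) ⊕ (M2 ⊕ K) = M1 ⊕ M2, so the key drops out. Then M2 = (M1 ⊕ M2) ⊕ M1 over the first 4 bytes.
byte 0: (e4 ⊕ 19) ⊕ 61 = fd ⊕ 61 = 9c
byte 1: (48 ⊕ 9a) ⊕ 63 = d2 ⊕ 63 = b1
byte 2: (d2 ⊕ 75) ⊕ 63 = a7 ⊕ 63 = c4
byte 3: (99 ⊕ 2a) ⊕ 65 = b3 ⊕ 65 = d6

10011100 10110001 11000100 11010110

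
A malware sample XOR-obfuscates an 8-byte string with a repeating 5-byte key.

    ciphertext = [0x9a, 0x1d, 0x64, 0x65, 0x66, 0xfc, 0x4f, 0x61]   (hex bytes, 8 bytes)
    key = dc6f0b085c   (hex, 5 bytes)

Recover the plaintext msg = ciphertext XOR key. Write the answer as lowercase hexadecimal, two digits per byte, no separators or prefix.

The 5-byte key repeats, so the effective keystream is dc 6f 0b 08 5c dc 6f 0b.
byte 0: 9a ⊕ dc = 46
byte 1: 1d ⊕ 6f = 72
byte 2: 64 ⊕ 0b = 6f
byte 3: 65 ⊕ 08 = 6d
byte 4: 66 ⊕ 5c = 3a
byte 5: fc ⊕ dc = 20
byte 6: 4f ⊕ 6f = 20
byte 7: 61 ⊕ 0b = 6a

46726f6d3a20206a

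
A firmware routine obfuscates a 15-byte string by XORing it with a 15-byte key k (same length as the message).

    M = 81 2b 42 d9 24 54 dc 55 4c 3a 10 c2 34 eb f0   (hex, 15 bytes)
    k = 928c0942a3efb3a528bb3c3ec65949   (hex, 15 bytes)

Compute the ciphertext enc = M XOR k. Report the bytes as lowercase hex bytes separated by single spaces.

XOR is its own inverse, so applying the key byte-wise gives the result directly.
byte 0: 81 xor 92 = 13
byte 1: 2b xor 8c = a7
byte 2: 42 xor 09 = 4b
byte 3: d9 xor 42 = 9b
byte 4: 24 xor a3 = 87
byte 5: 54 xor ef = bb
byte 6: dc xor b3 = 6f
byte 7: 55 xor a5 = f0
byte 8: 4c xor 28 = 64
byte 9: 3a xor bb = 81
byte 10: 10 xor 3c = 2c
byte 11: c2 xor 3e = fc
byte 12: 34 xor c6 = f2
byte 13: eb xor 59 = b2
byte 14: f0 xor 49 = b9

13 a7 4b 9b 87 bb 6f f0 64 81 2c fc f2 b2 b9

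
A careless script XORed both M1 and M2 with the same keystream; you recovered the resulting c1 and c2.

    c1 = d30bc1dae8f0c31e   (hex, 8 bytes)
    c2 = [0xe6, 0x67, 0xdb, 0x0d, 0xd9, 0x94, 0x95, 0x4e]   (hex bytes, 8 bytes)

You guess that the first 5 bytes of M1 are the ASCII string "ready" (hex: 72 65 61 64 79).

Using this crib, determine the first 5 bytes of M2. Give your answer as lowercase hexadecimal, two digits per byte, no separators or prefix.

47097bb348

First, c1 ⊕ c2 = (M1 ⊕ K) ⊕ (M2 ⊕ K) = M1 ⊕ M2, so the key drops out. Then M2 = (M1 ⊕ M2) ⊕ M1 over the first 5 bytes.
byte 0: (d3 ^ e6) ^ 72 = 35 ^ 72 = 47
byte 1: (0b ^ 67) ^ 65 = 6c ^ 65 = 09
byte 2: (c1 ^ db) ^ 61 = 1a ^ 61 = 7b
byte 3: (da ^ 0d) ^ 64 = d7 ^ 64 = b3
byte 4: (e8 ^ d9) ^ 79 = 31 ^ 79 = 48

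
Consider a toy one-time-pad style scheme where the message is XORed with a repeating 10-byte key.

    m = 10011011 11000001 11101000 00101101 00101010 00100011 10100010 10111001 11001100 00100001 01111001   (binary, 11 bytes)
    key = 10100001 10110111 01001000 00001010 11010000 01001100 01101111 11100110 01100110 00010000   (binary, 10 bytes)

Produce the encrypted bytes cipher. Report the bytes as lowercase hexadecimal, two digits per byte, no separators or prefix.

The 10-byte key repeats, so the effective keystream is a1 b7 48 0a d0 4c 6f e6 66 10 a1.
byte 0: 155 xor 161 =  58
byte 1: 193 xor 183 = 118
byte 2: 232 xor  72 = 160
byte 3:  45 xor  10 =  39
byte 4:  42 xor 208 = 250
byte 5:  35 xor  76 = 111
byte 6: 162 xor 111 = 205
byte 7: 185 xor 230 =  95
byte 8: 204 xor 102 = 170
byte 9:  33 xor  16 =  49
byte 10: 121 xor 161 = 216

3a76a027fa6fcd5faa31d8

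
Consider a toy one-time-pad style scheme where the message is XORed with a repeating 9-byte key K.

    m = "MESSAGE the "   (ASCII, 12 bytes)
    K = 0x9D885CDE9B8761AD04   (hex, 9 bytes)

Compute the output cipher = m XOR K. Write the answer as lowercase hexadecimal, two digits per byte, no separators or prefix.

d0cd0f8ddac0248d70f5ed7c

The 9-byte key repeats, so the effective keystream is 9d 88 5c de 9b 87 61 ad 04 9d 88 5c.
byte 0: 4d xor 9d = d0
byte 1: 45 xor 88 = cd
byte 2: 53 xor 5c = 0f
byte 3: 53 xor de = 8d
byte 4: 41 xor 9b = da
byte 5: 47 xor 87 = c0
byte 6: 45 xor 61 = 24
byte 7: 20 xor ad = 8d
byte 8: 74 xor 04 = 70
byte 9: 68 xor 9d = f5
byte 10: 65 xor 88 = ed
byte 11: 20 xor 5c = 7c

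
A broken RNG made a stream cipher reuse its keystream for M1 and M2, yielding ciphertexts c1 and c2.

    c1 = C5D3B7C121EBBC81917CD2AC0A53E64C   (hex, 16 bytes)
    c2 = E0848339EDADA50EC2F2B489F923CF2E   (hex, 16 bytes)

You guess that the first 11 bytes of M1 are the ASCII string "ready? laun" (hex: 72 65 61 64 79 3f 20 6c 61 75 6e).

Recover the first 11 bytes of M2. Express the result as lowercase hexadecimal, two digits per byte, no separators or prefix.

First, c1 ⊕ c2 = (M1 ⊕ K) ⊕ (M2 ⊕ K) = M1 ⊕ M2, so the key drops out. Then M2 = (M1 ⊕ M2) ⊕ M1 over the first 11 bytes.
byte 0: (c5 ^ e0) ^ 72 = 25 ^ 72 = 57
byte 1: (d3 ^ 84) ^ 65 = 57 ^ 65 = 32
byte 2: (b7 ^ 83) ^ 61 = 34 ^ 61 = 55
byte 3: (c1 ^ 39) ^ 64 = f8 ^ 64 = 9c
byte 4: (21 ^ ed) ^ 79 = cc ^ 79 = b5
byte 5: (eb ^ ad) ^ 3f = 46 ^ 3f = 79
byte 6: (bc ^ a5) ^ 20 = 19 ^ 20 = 39
byte 7: (81 ^ 0e) ^ 6c = 8f ^ 6c = e3
byte 8: (91 ^ c2) ^ 61 = 53 ^ 61 = 32
byte 9: (7c ^ f2) ^ 75 = 8e ^ 75 = fb
byte 10: (d2 ^ b4) ^ 6e = 66 ^ 6e = 08

5732559cb57939e332fb08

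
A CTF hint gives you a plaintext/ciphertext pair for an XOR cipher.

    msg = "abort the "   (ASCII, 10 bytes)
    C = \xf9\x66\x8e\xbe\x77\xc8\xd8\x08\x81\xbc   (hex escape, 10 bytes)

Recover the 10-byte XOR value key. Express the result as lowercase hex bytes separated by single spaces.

98 04 e1 cc 03 e8 ac 60 e4 9c

Since C = msg ⊕ key, XORing both sides with msg gives key = msg ⊕ C.
61 ^ f9 = 98
62 ^ 66 = 04
6f ^ 8e = e1
72 ^ be = cc
74 ^ 77 = 03
20 ^ c8 = e8
74 ^ d8 = ac
68 ^ 08 = 60
65 ^ 81 = e4
20 ^ bc = 9c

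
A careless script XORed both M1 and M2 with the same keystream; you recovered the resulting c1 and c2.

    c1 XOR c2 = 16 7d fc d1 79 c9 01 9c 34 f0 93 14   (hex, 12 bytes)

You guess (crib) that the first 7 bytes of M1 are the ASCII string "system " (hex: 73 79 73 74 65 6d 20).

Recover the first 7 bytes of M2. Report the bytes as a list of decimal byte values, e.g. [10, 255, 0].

Since c1 ⊕ c2 = M1 ⊕ M2, XORing with the guessed M1 bytes yields the corresponding M2 bytes: M2 = (c1 ⊕ c2) ⊕ M1.
16 XOR 73 = 65
7d XOR 79 = 04
fc XOR 73 = 8f
d1 XOR 74 = a5
79 XOR 65 = 1c
c9 XOR 6d = a4
01 XOR 20 = 21

[101, 4, 143, 165, 28, 164, 33]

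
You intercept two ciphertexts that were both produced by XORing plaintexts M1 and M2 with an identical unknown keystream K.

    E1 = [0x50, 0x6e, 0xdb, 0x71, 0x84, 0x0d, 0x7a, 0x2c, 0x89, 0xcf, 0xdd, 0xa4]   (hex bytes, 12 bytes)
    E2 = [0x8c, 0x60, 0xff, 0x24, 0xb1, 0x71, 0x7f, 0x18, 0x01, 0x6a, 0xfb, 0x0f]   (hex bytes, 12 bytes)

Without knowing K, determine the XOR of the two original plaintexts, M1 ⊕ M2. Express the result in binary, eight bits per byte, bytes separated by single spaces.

E1 ⊕ E2 = (M1 ⊕ K) ⊕ (M2 ⊕ K) = M1 ⊕ M2 — the shared key cancels under XOR.
byte 0:  80 ⊕ 140 = 220
byte 1: 110 ⊕  96 =  14
byte 2: 219 ⊕ 255 =  36
byte 3: 113 ⊕  36 =  85
byte 4: 132 ⊕ 177 =  53
byte 5:  13 ⊕ 113 = 124
byte 6: 122 ⊕ 127 =   5
byte 7:  44 ⊕  24 =  52
byte 8: 137 ⊕   1 = 136
byte 9: 207 ⊕ 106 = 165
byte 10: 221 ⊕ 251 =  38
byte 11: 164 ⊕  15 = 171

11011100 00001110 00100100 01010101 00110101 01111100 00000101 00110100 10001000 10100101 00100110 10101011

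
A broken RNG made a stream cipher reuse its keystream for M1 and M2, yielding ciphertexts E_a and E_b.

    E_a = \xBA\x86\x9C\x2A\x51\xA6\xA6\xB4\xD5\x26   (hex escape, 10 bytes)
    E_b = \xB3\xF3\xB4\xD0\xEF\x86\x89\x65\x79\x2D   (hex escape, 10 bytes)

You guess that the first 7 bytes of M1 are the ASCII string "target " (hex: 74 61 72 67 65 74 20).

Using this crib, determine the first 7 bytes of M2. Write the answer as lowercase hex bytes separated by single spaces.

First, E_a ⊕ E_b = (M1 ⊕ K) ⊕ (M2 ⊕ K) = M1 ⊕ M2, so the key drops out. Then M2 = (M1 ⊕ M2) ⊕ M1 over the first 7 bytes.
byte 0: (ba ⊕ b3) ⊕ 74 = 09 ⊕ 74 = 7d
byte 1: (86 ⊕ f3) ⊕ 61 = 75 ⊕ 61 = 14
byte 2: (9c ⊕ b4) ⊕ 72 = 28 ⊕ 72 = 5a
byte 3: (2a ⊕ d0) ⊕ 67 = fa ⊕ 67 = 9d
byte 4: (51 ⊕ ef) ⊕ 65 = be ⊕ 65 = db
byte 5: (a6 ⊕ 86) ⊕ 74 = 20 ⊕ 74 = 54
byte 6: (a6 ⊕ 89) ⊕ 20 = 2f ⊕ 20 = 0f

7d 14 5a 9d db 54 0f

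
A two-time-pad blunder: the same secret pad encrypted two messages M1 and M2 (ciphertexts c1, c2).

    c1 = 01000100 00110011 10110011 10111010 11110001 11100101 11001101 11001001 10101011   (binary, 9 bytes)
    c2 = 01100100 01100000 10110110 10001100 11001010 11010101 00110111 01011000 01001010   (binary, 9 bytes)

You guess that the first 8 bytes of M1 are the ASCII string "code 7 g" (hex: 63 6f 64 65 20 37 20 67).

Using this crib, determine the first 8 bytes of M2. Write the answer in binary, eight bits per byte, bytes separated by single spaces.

01000011 00111100 01100001 01010011 00011011 00000111 11011010 11110110

First, c1 ⊕ c2 = (M1 ⊕ K) ⊕ (M2 ⊕ K) = M1 ⊕ M2, so the key drops out. Then M2 = (M1 ⊕ M2) ⊕ M1 over the first 8 bytes.
byte 0: (44 ^ 64) ^ 63 = 20 ^ 63 = 43
byte 1: (33 ^ 60) ^ 6f = 53 ^ 6f = 3c
byte 2: (b3 ^ b6) ^ 64 = 05 ^ 64 = 61
byte 3: (ba ^ 8c) ^ 65 = 36 ^ 65 = 53
byte 4: (f1 ^ ca) ^ 20 = 3b ^ 20 = 1b
byte 5: (e5 ^ d5) ^ 37 = 30 ^ 37 = 07
byte 6: (cd ^ 37) ^ 20 = fa ^ 20 = da
byte 7: (c9 ^ 58) ^ 67 = 91 ^ 67 = f6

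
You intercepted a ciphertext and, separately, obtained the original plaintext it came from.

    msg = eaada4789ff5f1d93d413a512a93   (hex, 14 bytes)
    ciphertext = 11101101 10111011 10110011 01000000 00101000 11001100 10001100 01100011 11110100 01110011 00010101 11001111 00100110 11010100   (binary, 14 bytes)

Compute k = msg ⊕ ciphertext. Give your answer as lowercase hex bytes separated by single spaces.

07 16 17 38 b7 39 7d ba c9 32 2f 9e 0c 47

Since ciphertext = msg ⊕ k, XORing both sides with msg gives k = msg ⊕ ciphertext.
byte 0: 11101010 XOR 11101101 = 00000111
byte 1: 10101101 XOR 10111011 = 00010110
byte 2: 10100100 XOR 10110011 = 00010111
byte 3: 01111000 XOR 01000000 = 00111000
byte 4: 10011111 XOR 00101000 = 10110111
byte 5: 11110101 XOR 11001100 = 00111001
byte 6: 11110001 XOR 10001100 = 01111101
byte 7: 11011001 XOR 01100011 = 10111010
byte 8: 00111101 XOR 11110100 = 11001001
byte 9: 01000001 XOR 01110011 = 00110010
byte 10: 00111010 XOR 00010101 = 00101111
byte 11: 01010001 XOR 11001111 = 10011110
byte 12: 00101010 XOR 00100110 = 00001100
byte 13: 10010011 XOR 11010100 = 01000111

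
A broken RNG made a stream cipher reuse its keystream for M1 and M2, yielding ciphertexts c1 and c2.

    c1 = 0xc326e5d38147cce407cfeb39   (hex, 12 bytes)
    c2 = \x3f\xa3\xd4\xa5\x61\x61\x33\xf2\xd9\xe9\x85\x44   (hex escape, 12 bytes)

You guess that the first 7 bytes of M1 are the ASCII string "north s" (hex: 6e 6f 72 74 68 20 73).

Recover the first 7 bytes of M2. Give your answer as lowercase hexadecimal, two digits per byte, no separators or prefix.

92ea430288068c

First, c1 ⊕ c2 = (M1 ⊕ K) ⊕ (M2 ⊕ K) = M1 ⊕ M2, so the key drops out. Then M2 = (M1 ⊕ M2) ⊕ M1 over the first 7 bytes.
byte 0: (c3 ^ 3f) ^ 6e = fc ^ 6e = 92
byte 1: (26 ^ a3) ^ 6f = 85 ^ 6f = ea
byte 2: (e5 ^ d4) ^ 72 = 31 ^ 72 = 43
byte 3: (d3 ^ a5) ^ 74 = 76 ^ 74 = 02
byte 4: (81 ^ 61) ^ 68 = e0 ^ 68 = 88
byte 5: (47 ^ 61) ^ 20 = 26 ^ 20 = 06
byte 6: (cc ^ 33) ^ 73 = ff ^ 73 = 8c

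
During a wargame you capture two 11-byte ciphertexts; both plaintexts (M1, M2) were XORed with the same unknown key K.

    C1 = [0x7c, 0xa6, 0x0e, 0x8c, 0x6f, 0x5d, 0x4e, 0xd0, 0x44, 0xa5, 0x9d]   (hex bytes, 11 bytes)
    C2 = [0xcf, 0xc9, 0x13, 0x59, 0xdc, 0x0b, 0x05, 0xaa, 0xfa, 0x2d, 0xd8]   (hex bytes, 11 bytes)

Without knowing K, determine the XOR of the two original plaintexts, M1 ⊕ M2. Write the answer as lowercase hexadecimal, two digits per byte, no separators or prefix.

b36f1dd5b3564b7abe8845

C1 ⊕ C2 = (M1 ⊕ K) ⊕ (M2 ⊕ K) = M1 ⊕ M2 — the shared key cancels under XOR.
7c ^ cf = b3
a6 ^ c9 = 6f
0e ^ 13 = 1d
8c ^ 59 = d5
6f ^ dc = b3
5d ^ 0b = 56
4e ^ 05 = 4b
d0 ^ aa = 7a
44 ^ fa = be
a5 ^ 2d = 88
9d ^ d8 = 45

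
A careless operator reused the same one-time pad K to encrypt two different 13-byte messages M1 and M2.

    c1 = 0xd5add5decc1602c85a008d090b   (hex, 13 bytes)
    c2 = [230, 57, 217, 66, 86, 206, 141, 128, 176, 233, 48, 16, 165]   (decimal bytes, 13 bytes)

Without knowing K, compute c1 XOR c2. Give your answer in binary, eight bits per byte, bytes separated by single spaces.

c1 ⊕ c2 = (M1 ⊕ K) ⊕ (M2 ⊕ K) = M1 ⊕ M2 — the shared key cancels under XOR.
byte 0: d5 XOR e6 = 33
byte 1: ad XOR 39 = 94
byte 2: d5 XOR d9 = 0c
byte 3: de XOR 42 = 9c
byte 4: cc XOR 56 = 9a
byte 5: 16 XOR ce = d8
byte 6: 02 XOR 8d = 8f
byte 7: c8 XOR 80 = 48
byte 8: 5a XOR b0 = ea
byte 9: 00 XOR e9 = e9
byte 10: 8d XOR 30 = bd
byte 11: 09 XOR 10 = 19
byte 12: 0b XOR a5 = ae

00110011 10010100 00001100 10011100 10011010 11011000 10001111 01001000 11101010 11101001 10111101 00011001 10101110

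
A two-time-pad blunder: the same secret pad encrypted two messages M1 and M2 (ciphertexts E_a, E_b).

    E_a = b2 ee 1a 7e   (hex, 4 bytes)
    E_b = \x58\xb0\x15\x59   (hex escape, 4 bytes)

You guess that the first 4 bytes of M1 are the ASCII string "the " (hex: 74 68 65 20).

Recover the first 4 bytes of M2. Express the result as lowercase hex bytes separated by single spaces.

First, E_a ⊕ E_b = (M1 ⊕ K) ⊕ (M2 ⊕ K) = M1 ⊕ M2, so the key drops out. Then M2 = (M1 ⊕ M2) ⊕ M1 over the first 4 bytes.
byte 0: (b2 XOR 58) XOR 74 = ea XOR 74 = 9e
byte 1: (ee XOR b0) XOR 68 = 5e XOR 68 = 36
byte 2: (1a XOR 15) XOR 65 = 0f XOR 65 = 6a
byte 3: (7e XOR 59) XOR 20 = 27 XOR 20 = 07

9e 36 6a 07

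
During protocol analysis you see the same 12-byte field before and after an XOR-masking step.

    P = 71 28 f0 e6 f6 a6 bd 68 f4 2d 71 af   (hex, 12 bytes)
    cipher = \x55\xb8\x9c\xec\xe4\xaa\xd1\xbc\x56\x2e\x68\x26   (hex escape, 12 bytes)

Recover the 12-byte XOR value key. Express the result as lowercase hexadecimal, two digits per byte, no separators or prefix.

24906c0a120c6cd4a2031989

Since cipher = P ⊕ key, XORing both sides with P gives key = P ⊕ cipher.
byte 0: 71 xor 55 = 24
byte 1: 28 xor b8 = 90
byte 2: f0 xor 9c = 6c
byte 3: e6 xor ec = 0a
byte 4: f6 xor e4 = 12
byte 5: a6 xor aa = 0c
byte 6: bd xor d1 = 6c
byte 7: 68 xor bc = d4
byte 8: f4 xor 56 = a2
byte 9: 2d xor 2e = 03
byte 10: 71 xor 68 = 19
byte 11: af xor 26 = 89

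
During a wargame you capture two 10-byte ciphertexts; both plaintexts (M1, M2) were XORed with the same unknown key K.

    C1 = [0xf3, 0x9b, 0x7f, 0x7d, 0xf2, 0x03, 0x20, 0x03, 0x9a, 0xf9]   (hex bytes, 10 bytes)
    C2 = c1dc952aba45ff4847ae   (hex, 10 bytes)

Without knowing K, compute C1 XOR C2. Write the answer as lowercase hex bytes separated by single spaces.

32 47 ea 57 48 46 df 4b dd 57

C1 ⊕ C2 = (M1 ⊕ K) ⊕ (M2 ⊕ K) = M1 ⊕ M2 — the shared key cancels under XOR.
f3 ⊕ c1 = 32
9b ⊕ dc = 47
7f ⊕ 95 = ea
7d ⊕ 2a = 57
f2 ⊕ ba = 48
03 ⊕ 45 = 46
20 ⊕ ff = df
03 ⊕ 48 = 4b
9a ⊕ 47 = dd
f9 ⊕ ae = 57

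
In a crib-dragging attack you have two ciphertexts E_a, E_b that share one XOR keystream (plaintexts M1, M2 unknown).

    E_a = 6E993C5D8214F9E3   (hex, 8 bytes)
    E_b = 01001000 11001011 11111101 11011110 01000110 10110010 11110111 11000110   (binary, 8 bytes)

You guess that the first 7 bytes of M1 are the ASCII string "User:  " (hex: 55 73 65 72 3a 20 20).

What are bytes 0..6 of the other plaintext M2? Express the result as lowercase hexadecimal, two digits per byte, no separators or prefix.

First, E_a ⊕ E_b = (M1 ⊕ K) ⊕ (M2 ⊕ K) = M1 ⊕ M2, so the key drops out. Then M2 = (M1 ⊕ M2) ⊕ M1 over the first 7 bytes.
byte 0: (6e XOR 48) XOR 55 = 26 XOR 55 = 73
byte 1: (99 XOR cb) XOR 73 = 52 XOR 73 = 21
byte 2: (3c XOR fd) XOR 65 = c1 XOR 65 = a4
byte 3: (5d XOR de) XOR 72 = 83 XOR 72 = f1
byte 4: (82 XOR 46) XOR 3a = c4 XOR 3a = fe
byte 5: (14 XOR b2) XOR 20 = a6 XOR 20 = 86
byte 6: (f9 XOR f7) XOR 20 = 0e XOR 20 = 2e

7321a4f1fe862e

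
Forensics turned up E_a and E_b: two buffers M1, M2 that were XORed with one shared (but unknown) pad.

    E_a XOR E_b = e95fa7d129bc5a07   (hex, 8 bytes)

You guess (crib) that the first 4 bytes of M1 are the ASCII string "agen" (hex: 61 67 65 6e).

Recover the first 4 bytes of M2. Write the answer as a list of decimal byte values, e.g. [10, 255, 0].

[136, 56, 194, 191]

Since E_a ⊕ E_b = M1 ⊕ M2, XORing with the guessed M1 bytes yields the corresponding M2 bytes: M2 = (E_a ⊕ E_b) ⊕ M1.
e9 xor 61 = 88
5f xor 67 = 38
a7 xor 65 = c2
d1 xor 6e = bf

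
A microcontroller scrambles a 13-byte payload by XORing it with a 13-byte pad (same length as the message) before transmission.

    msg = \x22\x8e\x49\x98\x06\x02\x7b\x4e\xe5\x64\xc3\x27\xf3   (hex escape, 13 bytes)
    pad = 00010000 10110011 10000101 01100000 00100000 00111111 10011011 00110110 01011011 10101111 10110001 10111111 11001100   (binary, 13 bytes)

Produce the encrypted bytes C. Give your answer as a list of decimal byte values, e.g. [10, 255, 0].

[50, 61, 204, 248, 38, 61, 224, 120, 190, 203, 114, 152, 63]

XOR is its own inverse, so applying the key byte-wise gives the result directly.
22 xor 10 = 32
8e xor b3 = 3d
49 xor 85 = cc
98 xor 60 = f8
06 xor 20 = 26
02 xor 3f = 3d
7b xor 9b = e0
4e xor 36 = 78
e5 xor 5b = be
64 xor af = cb
c3 xor b1 = 72
27 xor bf = 98
f3 xor cc = 3f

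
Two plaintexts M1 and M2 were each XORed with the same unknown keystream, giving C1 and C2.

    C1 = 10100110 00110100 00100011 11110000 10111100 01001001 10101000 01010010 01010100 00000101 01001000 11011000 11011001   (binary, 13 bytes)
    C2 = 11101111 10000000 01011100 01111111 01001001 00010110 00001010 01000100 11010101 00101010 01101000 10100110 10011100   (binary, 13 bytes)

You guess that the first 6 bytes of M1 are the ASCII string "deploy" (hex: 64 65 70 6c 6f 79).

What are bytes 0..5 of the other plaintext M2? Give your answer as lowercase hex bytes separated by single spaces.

2d d1 0f e3 9a 26

First, C1 ⊕ C2 = (M1 ⊕ K) ⊕ (M2 ⊕ K) = M1 ⊕ M2, so the key drops out. Then M2 = (M1 ⊕ M2) ⊕ M1 over the first 6 bytes.
byte 0: (a6 ^ ef) ^ 64 = 49 ^ 64 = 2d
byte 1: (34 ^ 80) ^ 65 = b4 ^ 65 = d1
byte 2: (23 ^ 5c) ^ 70 = 7f ^ 70 = 0f
byte 3: (f0 ^ 7f) ^ 6c = 8f ^ 6c = e3
byte 4: (bc ^ 49) ^ 6f = f5 ^ 6f = 9a
byte 5: (49 ^ 16) ^ 79 = 5f ^ 79 = 26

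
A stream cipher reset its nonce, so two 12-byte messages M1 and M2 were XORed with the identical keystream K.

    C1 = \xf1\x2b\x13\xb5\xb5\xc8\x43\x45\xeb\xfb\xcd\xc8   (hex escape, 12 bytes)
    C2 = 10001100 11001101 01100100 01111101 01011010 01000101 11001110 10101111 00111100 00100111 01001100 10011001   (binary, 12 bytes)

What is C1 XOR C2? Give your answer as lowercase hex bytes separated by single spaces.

7d e6 77 c8 ef 8d 8d ea d7 dc 81 51

C1 ⊕ C2 = (M1 ⊕ K) ⊕ (M2 ⊕ K) = M1 ⊕ M2 — the shared key cancels under XOR.
byte 0: 241 xor 140 = 125
byte 1:  43 xor 205 = 230
byte 2:  19 xor 100 = 119
byte 3: 181 xor 125 = 200
byte 4: 181 xor  90 = 239
byte 5: 200 xor  69 = 141
byte 6:  67 xor 206 = 141
byte 7:  69 xor 175 = 234
byte 8: 235 xor  60 = 215
byte 9: 251 xor  39 = 220
byte 10: 205 xor  76 = 129
byte 11: 200 xor 153 =  81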